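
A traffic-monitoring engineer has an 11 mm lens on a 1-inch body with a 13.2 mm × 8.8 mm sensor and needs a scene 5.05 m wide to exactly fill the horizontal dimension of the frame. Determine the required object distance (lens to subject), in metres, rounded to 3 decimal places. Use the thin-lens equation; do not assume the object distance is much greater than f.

W: 5.05 m = 5050 mm.
Magnification m = w/W = dᵢ/dₒ; combined with 1/f = 1/dₒ + 1/dᵢ this gives dₒ = f·(1 + W/w).
dₒ = 11 mm × (1 + 5050/13.2) = 11 × 383.5758 ≈ 4219.333 mm = 4.21933 m.

4.219 m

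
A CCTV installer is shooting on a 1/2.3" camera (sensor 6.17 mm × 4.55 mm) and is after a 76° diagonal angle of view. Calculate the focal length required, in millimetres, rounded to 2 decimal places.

4.91 mm

Sensor diagonal = √(6.17² + 4.55²) = √58.7714 ≈ 7.6663 mm.
From α = 2·arctan(d/2f) we get f = d / (2·tan(α/2)).
With d = 7.6663 mm and α/2 = 38°, tan(α/2) ≈ 0.78129, so f ≈ 7.6663 / 1.56257 ≈ 4.9062 mm.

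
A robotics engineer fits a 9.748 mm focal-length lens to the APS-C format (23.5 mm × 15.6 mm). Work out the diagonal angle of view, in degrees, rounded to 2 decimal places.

Sensor diagonal = √(23.5² + 15.6²) = √795.6100 ≈ 28.2066 mm.
Angle of view α = 2·arctan(d/2f) with d = 28.2066 mm and f = 9.748 mm.
d/2f = 1.44679; arctan(1.44679) ≈ 55.3483°, so α ≈ 110.6966°.

110.70°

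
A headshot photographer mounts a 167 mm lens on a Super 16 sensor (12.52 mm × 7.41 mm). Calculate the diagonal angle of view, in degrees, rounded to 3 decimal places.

Sensor diagonal = √(12.52² + 7.41²) = √211.6585 ≈ 14.5485 mm.
Angle of view α = 2·arctan(d/2f) with d = 14.5485 mm and f = 167 mm.
d/2f = 0.04356; arctan(0.04356) ≈ 2.4941°, so α ≈ 4.9883°.

4.988°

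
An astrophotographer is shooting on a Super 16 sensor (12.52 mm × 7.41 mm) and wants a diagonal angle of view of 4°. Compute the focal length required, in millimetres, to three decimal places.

Sensor diagonal = √(12.52² + 7.41²) = √211.6585 ≈ 14.5485 mm.
From α = 2·arctan(d/2f) we get f = d / (2·tan(α/2)).
With d = 14.5485 mm and α/2 = 2°, tan(α/2) ≈ 0.03492, so f ≈ 14.5485 / 0.06984 ≈ 208.3071 mm.

208.307 mm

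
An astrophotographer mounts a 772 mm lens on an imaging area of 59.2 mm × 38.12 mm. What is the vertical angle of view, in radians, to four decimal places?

Angle of view α = 2·arctan(h/2f) with h = 38.12 mm and f = 772 mm.
h/2f = 0.02469; arctan(0.02469) ≈ 0.0247 rad, so α ≈ 0.0494 rad.

0.0494 rad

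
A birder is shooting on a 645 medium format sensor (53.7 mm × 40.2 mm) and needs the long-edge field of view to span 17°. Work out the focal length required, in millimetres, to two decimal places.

From α = 2·arctan(w/2f) we get f = w / (2·tan(α/2)).
With w = 53.7 mm and α/2 = 8.5°, tan(α/2) ≈ 0.14945, so f ≈ 53.7 / 0.29890 ≈ 179.6575 mm.

179.66 mm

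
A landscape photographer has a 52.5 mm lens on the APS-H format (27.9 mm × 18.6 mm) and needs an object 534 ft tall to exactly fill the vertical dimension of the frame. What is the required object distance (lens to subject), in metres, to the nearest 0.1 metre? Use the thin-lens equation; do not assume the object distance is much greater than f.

W: 534 ft × 304.8 mm/ft = 162763.19 mm.
Magnification m = h/W = dᵢ/dₒ; combined with 1/f = 1/dₒ + 1/dᵢ this gives dₒ = f·(1 + W/h).
dₒ = 52.5 mm × (1 + 162763/18.6) = 52.5 × 8751.7094 ≈ 459464.743 mm = 459.465 m.

459.5 m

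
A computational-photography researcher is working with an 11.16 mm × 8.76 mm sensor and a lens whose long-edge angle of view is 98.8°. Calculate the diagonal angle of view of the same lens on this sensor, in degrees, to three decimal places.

From the long-edge AOV: f = 11.16 / (2·tan(49.4°)) = 11.16 / 2.33344 ≈ 4.7826 mm.
Sensor diagonal = √(11.16² + 8.76²) = √201.2832 ≈ 14.1874 mm.
Diagonal AOV = 2·arctan(14.1874 / (2 × 4.7826)) = 2·arctan(1.48322) ≈ 112.0237°.

112.024°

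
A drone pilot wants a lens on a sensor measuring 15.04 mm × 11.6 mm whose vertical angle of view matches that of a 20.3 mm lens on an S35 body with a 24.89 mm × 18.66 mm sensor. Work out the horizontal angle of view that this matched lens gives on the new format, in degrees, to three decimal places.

Equal vertical AOV ⇒ f₂ = f₁ · 11.6/18.66 = 20.3 × 0.62165 ≈ 12.6195 mm.
Horizontal AOV on the new format = 2·arctan(15.04 / (2 × 12.6195)) = 2·arctan(0.59590) ≈ 61.5817°.

61.582°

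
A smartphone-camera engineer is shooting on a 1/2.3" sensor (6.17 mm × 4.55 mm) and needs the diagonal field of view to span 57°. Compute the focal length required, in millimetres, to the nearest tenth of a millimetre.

Sensor diagonal = √(6.17² + 4.55²) = √58.7714 ≈ 7.6663 mm.
From α = 2·arctan(d/2f) we get f = d / (2·tan(α/2)).
With d = 7.6663 mm and α/2 = 28.5°, tan(α/2) ≈ 0.54296, so f ≈ 7.6663 / 1.08591 ≈ 7.0597 mm.

7.1 mm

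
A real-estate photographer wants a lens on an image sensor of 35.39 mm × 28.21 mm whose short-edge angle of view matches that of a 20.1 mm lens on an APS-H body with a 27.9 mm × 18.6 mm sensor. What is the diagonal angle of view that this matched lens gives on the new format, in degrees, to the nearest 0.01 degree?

Equal short-edge AOV ⇒ f₂ = f₁ · 28.21/18.6 = 20.1 × 1.51667 ≈ 30.4850 mm.
Sensor diagonal = √(35.39² + 28.21²) = √2048.2562 ≈ 45.2577 mm.
Diagonal AOV on the new format = 2·arctan(45.2577 / (2 × 30.4850)) = 2·arctan(0.74229) ≈ 73.1726°.

73.17°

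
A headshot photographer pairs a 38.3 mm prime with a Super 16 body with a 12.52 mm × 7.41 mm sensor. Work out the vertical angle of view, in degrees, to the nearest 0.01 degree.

Angle of view α = 2·arctan(h/2f) with h = 7.41 mm and f = 38.3 mm.
h/2f = 0.09674; arctan(0.09674) ≈ 5.5254°, so α ≈ 11.0508°.

11.05°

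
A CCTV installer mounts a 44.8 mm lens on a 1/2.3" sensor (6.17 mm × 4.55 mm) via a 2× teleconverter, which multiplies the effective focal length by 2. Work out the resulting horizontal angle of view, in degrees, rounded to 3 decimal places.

3.944°

Effective focal length f = 44.8 × 2 = 89.6 mm.
α = 2·arctan(6.17 / (2 × 89.6)) = 2·arctan(0.03443) ≈ 3.9439°.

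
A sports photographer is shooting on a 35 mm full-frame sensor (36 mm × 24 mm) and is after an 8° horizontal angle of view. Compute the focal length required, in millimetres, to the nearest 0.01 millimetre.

From α = 2·arctan(w/2f) we get f = w / (2·tan(α/2)).
With w = 36 mm and α/2 = 4°, tan(α/2) ≈ 0.06993, so f ≈ 36 / 0.13985 ≈ 257.4120 mm.

257.41 mm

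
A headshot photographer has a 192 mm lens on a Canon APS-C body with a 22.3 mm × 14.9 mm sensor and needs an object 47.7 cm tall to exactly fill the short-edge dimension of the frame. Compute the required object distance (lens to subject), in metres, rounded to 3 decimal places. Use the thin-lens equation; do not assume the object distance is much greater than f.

6.339 m

W: 47.7 cm = 477 mm.
Magnification m = h/W = dᵢ/dₒ; combined with 1/f = 1/dₒ + 1/dᵢ this gives dₒ = f·(1 + W/h).
dₒ = 192 mm × (1 + 477/14.9) = 192 × 33.0134 ≈ 6338.577 mm = 6.33858 m.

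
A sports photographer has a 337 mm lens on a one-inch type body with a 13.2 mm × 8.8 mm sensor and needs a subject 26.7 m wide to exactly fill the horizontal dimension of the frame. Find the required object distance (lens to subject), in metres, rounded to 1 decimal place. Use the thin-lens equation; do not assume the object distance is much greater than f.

W: 26.7 m = 26700 mm.
Magnification m = w/W = dᵢ/dₒ; combined with 1/f = 1/dₒ + 1/dᵢ this gives dₒ = f·(1 + W/w).
dₒ = 337 mm × (1 + 26700/13.2) = 337 × 2023.7273 ≈ 681996.091 mm = 681.996 m.

682.0 m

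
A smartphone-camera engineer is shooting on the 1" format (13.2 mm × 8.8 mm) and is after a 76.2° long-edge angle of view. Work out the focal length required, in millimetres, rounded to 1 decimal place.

8.4 mm

From α = 2·arctan(w/2f) we get f = w / (2·tan(α/2)).
With w = 13.2 mm and α/2 = 38.1°, tan(α/2) ≈ 0.78410, so f ≈ 13.2 / 1.56820 ≈ 8.4173 mm.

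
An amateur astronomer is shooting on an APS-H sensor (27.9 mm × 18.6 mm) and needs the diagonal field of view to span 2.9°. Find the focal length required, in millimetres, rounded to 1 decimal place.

662.3 mm

Sensor diagonal = √(27.9² + 18.6²) = √1124.3700 ≈ 33.5316 mm.
From α = 2·arctan(d/2f) we get f = d / (2·tan(α/2)).
With d = 33.5316 mm and α/2 = 1.45°, tan(α/2) ≈ 0.02531, so f ≈ 33.5316 / 0.05063 ≈ 662.3485 mm.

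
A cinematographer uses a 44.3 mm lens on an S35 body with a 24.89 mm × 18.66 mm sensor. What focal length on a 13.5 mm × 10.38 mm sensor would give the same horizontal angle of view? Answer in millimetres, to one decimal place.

24.0 mm

Equal angle of view means equal width/f ratio, so f₂ = f₁ · (width₂/width₁) = 44.3 × 13.5/24.89.
f₂ = 44.3 × 0.54239 ≈ 24.028 mm.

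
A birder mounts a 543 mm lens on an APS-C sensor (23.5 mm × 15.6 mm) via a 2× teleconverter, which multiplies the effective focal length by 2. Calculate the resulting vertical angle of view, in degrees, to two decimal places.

Effective focal length f = 543 × 2 = 1086 mm.
α = 2·arctan(15.6 / (2 × 1086)) = 2·arctan(0.00718) ≈ 0.8230°.

0.82°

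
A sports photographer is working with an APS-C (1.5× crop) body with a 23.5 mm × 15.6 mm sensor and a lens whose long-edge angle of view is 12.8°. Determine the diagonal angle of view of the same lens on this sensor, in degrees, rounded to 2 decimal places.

From the long-edge AOV: f = 23.5 / (2·tan(6.4°)) = 23.5 / 0.22434 ≈ 104.7536 mm.
Sensor diagonal = √(23.5² + 15.6²) = √795.6100 ≈ 28.2066 mm.
Diagonal AOV = 2·arctan(28.2066 / (2 × 104.7536)) = 2·arctan(0.13463) ≈ 15.3356°.

15.34°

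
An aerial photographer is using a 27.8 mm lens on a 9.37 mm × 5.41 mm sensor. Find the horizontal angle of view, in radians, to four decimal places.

Angle of view α = 2·arctan(w/2f) with w = 9.37 mm and f = 27.8 mm.
w/2f = 0.16853; arctan(0.16853) ≈ 0.1670 rad, so α ≈ 0.3339 rad.

0.3339 rad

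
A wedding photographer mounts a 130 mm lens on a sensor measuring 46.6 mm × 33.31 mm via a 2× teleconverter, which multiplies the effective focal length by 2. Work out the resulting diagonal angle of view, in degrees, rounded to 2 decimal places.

12.57°

Effective focal length f = 130 × 2 = 260 mm.
Sensor diagonal = √(46.6² + 33.31²) = √3281.1161 ≈ 57.2810 mm.
α = 2·arctan(57.281 / (2 × 260)) = 2·arctan(0.11016) ≈ 12.5722°.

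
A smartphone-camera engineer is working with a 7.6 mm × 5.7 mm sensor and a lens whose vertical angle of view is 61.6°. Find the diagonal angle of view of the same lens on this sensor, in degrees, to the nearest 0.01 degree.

From the vertical AOV: f = 5.7 / (2·tan(30.8°)) = 5.7 / 1.19224 ≈ 4.7809 mm.
Sensor diagonal = √(7.6² + 5.7²) = √90.2500 ≈ 9.5000 mm.
Diagonal AOV = 2·arctan(9.5000 / (2 × 4.7809)) = 2·arctan(0.99353) ≈ 89.6283°.

89.63°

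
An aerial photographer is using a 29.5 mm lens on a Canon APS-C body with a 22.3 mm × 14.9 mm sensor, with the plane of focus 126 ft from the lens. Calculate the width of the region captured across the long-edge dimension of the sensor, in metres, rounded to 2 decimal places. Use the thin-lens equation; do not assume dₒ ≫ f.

29.01 m

dₒ: 126 ft × 304.8 mm/ft = 38404.80 mm.
Similar triangles through the lens centre give W/dₒ = w/dᵢ; with 1/f = 1/dₒ + 1/dᵢ this gives W = w·(dₒ − f)/f.
W = 22.3 mm × (38404.8 − 29.5) / 29.5 = 22.3 × 1300.8576 ≈ 29009.124 mm = 29.0091 m.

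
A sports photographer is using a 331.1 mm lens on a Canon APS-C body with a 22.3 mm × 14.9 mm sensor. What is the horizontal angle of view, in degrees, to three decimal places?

3.857°

Angle of view α = 2·arctan(w/2f) with w = 22.3 mm and f = 331.1 mm.
w/2f = 0.03368; arctan(0.03368) ≈ 1.9287°, so α ≈ 3.8575°.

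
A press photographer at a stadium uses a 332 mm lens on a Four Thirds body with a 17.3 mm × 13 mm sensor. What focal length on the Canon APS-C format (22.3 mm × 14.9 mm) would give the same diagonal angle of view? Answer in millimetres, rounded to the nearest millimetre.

Sensor diagonal = √(17.3² + 13²) = √468.2900 ≈ 21.6400 mm.
Sensor diagonal = √(22.3² + 14.9²) = √719.3000 ≈ 26.8198 mm.
Equal angle of view means equal diagonal/f ratio, so f₂ = f₁ · (diagonal₂/diagonal₁) = 332 × 26.8198/21.6400.
f₂ = 332 × 1.23936 ≈ 411.468 mm.

411 mm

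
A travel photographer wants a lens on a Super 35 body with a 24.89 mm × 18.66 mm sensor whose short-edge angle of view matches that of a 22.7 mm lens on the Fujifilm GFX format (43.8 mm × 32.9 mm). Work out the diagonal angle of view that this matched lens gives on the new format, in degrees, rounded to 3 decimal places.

100.767°

Equal short-edge AOV ⇒ f₂ = f₁ · 18.66/32.9 = 22.7 × 0.56717 ≈ 12.8748 mm.
Sensor diagonal = √(24.89² + 18.66²) = √967.7077 ≈ 31.1080 mm.
Diagonal AOV on the new format = 2·arctan(31.1080 / (2 × 12.8748)) = 2·arctan(1.20809) ≈ 100.7674°.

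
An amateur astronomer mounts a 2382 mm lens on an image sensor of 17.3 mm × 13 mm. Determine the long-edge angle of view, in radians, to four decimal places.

0.0073 rad

Angle of view α = 2·arctan(w/2f) with w = 17.3 mm and f = 2382 mm.
w/2f = 0.00363; arctan(0.00363) ≈ 0.0036 rad, so α ≈ 0.0073 rad.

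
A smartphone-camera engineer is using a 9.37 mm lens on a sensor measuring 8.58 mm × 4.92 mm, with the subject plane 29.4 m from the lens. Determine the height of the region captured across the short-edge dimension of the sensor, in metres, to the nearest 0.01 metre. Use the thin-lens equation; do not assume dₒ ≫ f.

15.43 m

dₒ: 29.4 m = 29400 mm.
Similar triangles through the lens centre give W/dₒ = h/dᵢ; with 1/f = 1/dₒ + 1/dᵢ this gives W = h·(dₒ − f)/f.
W = 4.92 mm × (29400 − 9.37) / 9.37 = 4.92 × 3136.6734 ≈ 15432.433 mm = 15.4324 m.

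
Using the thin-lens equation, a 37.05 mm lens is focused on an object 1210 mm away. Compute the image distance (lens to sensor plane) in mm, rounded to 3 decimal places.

38.220 mm

1/dᵢ = 1/f − 1/dₒ = 1/37.05 − 1/1210 = 0.0261641 mm⁻¹.
dᵢ = 1/0.0261641 ≈ 38.2203 mm.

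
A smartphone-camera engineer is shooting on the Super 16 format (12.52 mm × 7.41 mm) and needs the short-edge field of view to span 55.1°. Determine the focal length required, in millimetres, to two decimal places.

7.10 mm

From α = 2·arctan(h/2f) we get f = h / (2·tan(α/2)).
With h = 7.41 mm and α/2 = 27.55°, tan(α/2) ≈ 0.52168, so f ≈ 7.41 / 1.04335 ≈ 7.1021 mm.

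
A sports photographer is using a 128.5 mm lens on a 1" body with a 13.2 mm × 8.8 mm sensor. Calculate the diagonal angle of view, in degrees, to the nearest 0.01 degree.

Sensor diagonal = √(13.2² + 8.8²) = √251.6800 ≈ 15.8644 mm.
Angle of view α = 2·arctan(d/2f) with d = 15.8644 mm and f = 128.5 mm.
d/2f = 0.06173; arctan(0.06173) ≈ 3.5323°, so α ≈ 7.0647°.

7.06°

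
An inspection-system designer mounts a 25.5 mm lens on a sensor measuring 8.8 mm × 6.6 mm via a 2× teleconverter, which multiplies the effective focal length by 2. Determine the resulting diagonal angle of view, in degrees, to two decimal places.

12.31°

Effective focal length f = 25.5 × 2 = 51 mm.
Sensor diagonal = √(8.8² + 6.6²) = √121.0000 ≈ 11.0000 mm.
α = 2·arctan(11.000 / (2 × 51)) = 2·arctan(0.10784) ≈ 12.3103°.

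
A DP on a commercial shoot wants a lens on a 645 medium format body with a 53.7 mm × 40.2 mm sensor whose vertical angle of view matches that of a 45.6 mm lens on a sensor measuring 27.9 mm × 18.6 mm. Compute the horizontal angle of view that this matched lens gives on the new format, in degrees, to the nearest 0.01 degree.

Equal vertical AOV ⇒ f₂ = f₁ · 40.2/18.6 = 45.6 × 2.16129 ≈ 98.5548 mm.
Horizontal AOV on the new format = 2·arctan(53.7 / (2 × 98.5548)) = 2·arctan(0.27244) ≈ 30.4793°.

30.48°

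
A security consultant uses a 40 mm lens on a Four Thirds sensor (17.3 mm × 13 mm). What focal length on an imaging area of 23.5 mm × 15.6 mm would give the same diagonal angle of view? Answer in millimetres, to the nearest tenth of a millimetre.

52.1 mm

Sensor diagonal = √(17.3² + 13²) = √468.2900 ≈ 21.6400 mm.
Sensor diagonal = √(23.5² + 15.6²) = √795.6100 ≈ 28.2066 mm.
Equal angle of view means equal diagonal/f ratio, so f₂ = f₁ · (diagonal₂/diagonal₁) = 40 × 28.2066/21.6400.
f₂ = 40 × 1.30344 ≈ 52.138 mm.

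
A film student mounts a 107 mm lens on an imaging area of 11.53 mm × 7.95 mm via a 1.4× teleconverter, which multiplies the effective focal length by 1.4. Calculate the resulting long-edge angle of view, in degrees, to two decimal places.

4.41°

Effective focal length f = 107 × 1.4 = 149.8 mm.
α = 2·arctan(11.53 / (2 × 149.8)) = 2·arctan(0.03848) ≈ 4.4078°.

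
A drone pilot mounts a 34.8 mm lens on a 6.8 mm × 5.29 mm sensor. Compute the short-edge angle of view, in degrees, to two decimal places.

8.69°

Angle of view α = 2·arctan(h/2f) with h = 5.29 mm and f = 34.8 mm.
h/2f = 0.07601; arctan(0.07601) ≈ 4.3465°, so α ≈ 8.6929°.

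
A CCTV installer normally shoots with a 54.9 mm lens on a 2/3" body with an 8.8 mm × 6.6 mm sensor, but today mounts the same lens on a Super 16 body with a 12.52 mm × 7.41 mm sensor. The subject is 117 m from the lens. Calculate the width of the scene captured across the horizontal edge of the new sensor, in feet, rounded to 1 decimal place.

87.5 ft

The focal length stays 54.9 mm; the relevant sensor dimension is now w = 12.52 mm. Object distance dₒ = 117 m = 117000 mm.
Thin-lens field width W = w·(dₒ − f)/f = 12.52 × (117000 − 54.9)/54.9 ≈ 26669.447 mm = 26669.447/304.8 ft = 87.4982 ft.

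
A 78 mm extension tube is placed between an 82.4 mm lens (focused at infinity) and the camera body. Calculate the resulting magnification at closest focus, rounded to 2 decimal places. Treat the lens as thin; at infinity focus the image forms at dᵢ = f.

0.95×

The tube moves the image plane from f to f + e, so dᵢ = 82.4 + 78 = 160.4 mm. Focus is achieved when 1/f = 1/dₒ + 1/dᵢ, giving dₒ = 1/(1/f − 1/(f+e)).
Magnification m = dᵢ/dₒ = (f+e)·(1/f − 1/(f+e)) = e/f = 78/82.4 ≈ 0.9466.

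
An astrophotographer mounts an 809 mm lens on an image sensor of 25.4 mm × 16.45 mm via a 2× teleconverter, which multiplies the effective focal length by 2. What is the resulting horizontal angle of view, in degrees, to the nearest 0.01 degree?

Effective focal length f = 809 × 2 = 1618 mm.
α = 2·arctan(25.4 / (2 × 1618)) = 2·arctan(0.00785) ≈ 0.8994°.

0.90°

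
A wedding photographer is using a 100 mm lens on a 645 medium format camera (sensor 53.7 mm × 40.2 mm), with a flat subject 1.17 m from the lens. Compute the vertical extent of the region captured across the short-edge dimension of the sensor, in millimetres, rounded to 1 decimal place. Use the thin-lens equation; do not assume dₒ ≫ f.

dₒ: 1.17 m = 1170 mm.
Similar triangles through the lens centre give W/dₒ = h/dᵢ; with 1/f = 1/dₒ + 1/dᵢ this gives W = h·(dₒ − f)/f.
W = 40.2 mm × (1170 − 100) / 100 = 40.2 × 10.7000 ≈ 430.140 mm.

430.1 mm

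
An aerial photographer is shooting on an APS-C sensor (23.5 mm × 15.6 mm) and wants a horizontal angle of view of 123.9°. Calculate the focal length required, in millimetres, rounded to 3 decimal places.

6.261 mm

From α = 2·arctan(w/2f) we get f = w / (2·tan(α/2)).
With w = 23.5 mm and α/2 = 61.95°, tan(α/2) ≈ 1.87677, so f ≈ 23.5 / 3.75355 ≈ 6.2607 mm.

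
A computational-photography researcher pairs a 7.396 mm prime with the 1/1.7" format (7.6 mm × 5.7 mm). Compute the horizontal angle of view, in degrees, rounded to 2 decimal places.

Angle of view α = 2·arctan(w/2f) with w = 7.6 mm and f = 7.396 mm.
w/2f = 0.51379; arctan(0.51379) ≈ 27.1937°, so α ≈ 54.3874°.

54.39°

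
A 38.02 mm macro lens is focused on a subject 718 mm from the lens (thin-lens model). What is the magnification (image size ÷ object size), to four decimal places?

0.0559×

Thin lens: 1/f = 1/dₒ + 1/dᵢ → 1/dᵢ = 1/38.02 − 1/718 = 0.0249092 mm⁻¹, so dᵢ ≈ 40.1458 mm.
Magnification m = dᵢ/dₒ = 40.1458/718 ≈ 0.05591.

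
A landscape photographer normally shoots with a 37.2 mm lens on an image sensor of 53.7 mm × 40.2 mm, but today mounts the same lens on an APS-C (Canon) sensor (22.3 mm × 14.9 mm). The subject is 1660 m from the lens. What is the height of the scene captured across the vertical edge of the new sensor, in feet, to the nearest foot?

The focal length stays 37.2 mm; the relevant sensor dimension is now h = 14.9 mm. Object distance dₒ = 1660 m = 1.66e+06 mm.
Thin-lens field height W = h·(dₒ − f)/f = 14.9 × (1.66e+06 − 37.2)/37.2 ≈ 664877.573 mm = 664877.573/304.8 ft = 2181.36 ft.

2181 ft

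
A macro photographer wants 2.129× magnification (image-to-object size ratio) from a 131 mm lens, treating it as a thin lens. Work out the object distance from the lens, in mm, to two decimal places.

192.53 mm

With m = dᵢ/dₒ and 1/f = 1/dₒ + 1/dᵢ, substituting dᵢ = m·dₒ gives 1/f = (1 + 1/m)/dₒ, hence dₒ = f·(1 + 1/m).
dₒ = 131 × (1 + 1/2.129) = 131 × 1.46970 ≈ 192.531 mm.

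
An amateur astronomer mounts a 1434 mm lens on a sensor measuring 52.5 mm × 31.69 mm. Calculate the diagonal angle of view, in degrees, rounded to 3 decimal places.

2.450°

Sensor diagonal = √(52.5² + 31.69²) = √3760.5061 ≈ 61.3230 mm.
Angle of view α = 2·arctan(d/2f) with d = 61.3230 mm and f = 1434 mm.
d/2f = 0.02138; arctan(0.02138) ≈ 1.2249°, so α ≈ 2.4498°.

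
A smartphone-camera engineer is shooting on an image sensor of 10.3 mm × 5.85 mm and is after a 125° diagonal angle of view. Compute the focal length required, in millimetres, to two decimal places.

Sensor diagonal = √(10.3² + 5.85²) = √140.3125 ≈ 11.8454 mm.
From α = 2·arctan(d/2f) we get f = d / (2·tan(α/2)).
With d = 11.8454 mm and α/2 = 62.5°, tan(α/2) ≈ 1.92098, so f ≈ 11.8454 / 3.84196 ≈ 3.0832 mm.

3.08 mm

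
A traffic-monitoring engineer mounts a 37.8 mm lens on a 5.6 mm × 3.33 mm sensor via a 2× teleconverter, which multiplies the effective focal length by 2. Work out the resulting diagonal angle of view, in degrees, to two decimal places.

Effective focal length f = 37.8 × 2 = 75.6 mm.
Sensor diagonal = √(5.6² + 3.33²) = √42.4489 ≈ 6.5153 mm.
α = 2·arctan(6.515 / (2 × 75.6)) = 2·arctan(0.04309) ≈ 4.9348°.

4.93°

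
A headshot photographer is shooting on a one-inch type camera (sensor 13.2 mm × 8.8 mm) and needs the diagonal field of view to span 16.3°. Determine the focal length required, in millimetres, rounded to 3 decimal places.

55.388 mm

Sensor diagonal = √(13.2² + 8.8²) = √251.6800 ≈ 15.8644 mm.
From α = 2·arctan(d/2f) we get f = d / (2·tan(α/2)).
With d = 15.8644 mm and α/2 = 8.15°, tan(α/2) ≈ 0.14321, so f ≈ 15.8644 / 0.28642 ≈ 55.3881 mm.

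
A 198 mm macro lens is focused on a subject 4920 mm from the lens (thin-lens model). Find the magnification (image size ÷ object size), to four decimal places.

Thin lens: 1/f = 1/dₒ + 1/dᵢ → 1/dᵢ = 1/198 − 1/4920 = 0.0048473 mm⁻¹, so dᵢ ≈ 206.3024 mm.
Magnification m = dᵢ/dₒ = 206.3024/4920 ≈ 0.04193.

0.0419×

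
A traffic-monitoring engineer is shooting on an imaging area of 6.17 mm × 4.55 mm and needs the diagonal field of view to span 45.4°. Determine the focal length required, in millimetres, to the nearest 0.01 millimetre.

Sensor diagonal = √(6.17² + 4.55²) = √58.7714 ≈ 7.6663 mm.
From α = 2·arctan(d/2f) we get f = d / (2·tan(α/2)).
With d = 7.6663 mm and α/2 = 22.7°, tan(α/2) ≈ 0.41831, so f ≈ 7.6663 / 0.83662 ≈ 9.1634 mm.

9.16 mm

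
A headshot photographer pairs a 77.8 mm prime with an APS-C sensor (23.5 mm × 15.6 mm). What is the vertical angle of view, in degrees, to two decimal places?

Angle of view α = 2·arctan(h/2f) with h = 15.6 mm and f = 77.8 mm.
h/2f = 0.10026; arctan(0.10026) ≈ 5.7252°, so α ≈ 11.4504°.

11.45°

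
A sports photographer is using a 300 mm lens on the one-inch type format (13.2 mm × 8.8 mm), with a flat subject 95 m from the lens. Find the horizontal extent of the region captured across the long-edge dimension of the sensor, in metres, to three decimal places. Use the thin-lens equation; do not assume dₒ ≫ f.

4.167 m

dₒ: 95 m = 95000 mm.
Similar triangles through the lens centre give W/dₒ = w/dᵢ; with 1/f = 1/dₒ + 1/dᵢ this gives W = w·(dₒ − f)/f.
W = 13.2 mm × (95000 − 300) / 300 = 13.2 × 315.6667 ≈ 4166.800 mm = 4.1668 m.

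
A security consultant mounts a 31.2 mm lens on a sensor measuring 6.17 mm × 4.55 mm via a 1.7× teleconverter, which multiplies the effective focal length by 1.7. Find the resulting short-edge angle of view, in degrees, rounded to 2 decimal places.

4.91°

Effective focal length f = 31.2 × 1.7 = 53.04 mm.
α = 2·arctan(4.55 / (2 × 53.04)) = 2·arctan(0.04289) ≈ 4.9121°.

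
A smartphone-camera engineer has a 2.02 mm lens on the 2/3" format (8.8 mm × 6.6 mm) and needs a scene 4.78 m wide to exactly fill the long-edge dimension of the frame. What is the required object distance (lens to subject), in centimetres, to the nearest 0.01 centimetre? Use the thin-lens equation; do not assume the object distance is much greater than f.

109.92 cm

W: 4.78 m = 4780 mm.
Magnification m = w/W = dᵢ/dₒ; combined with 1/f = 1/dₒ + 1/dᵢ this gives dₒ = f·(1 + W/w).
dₒ = 2.02 mm × (1 + 4780/8.8) = 2.02 × 544.1818 ≈ 1099.247 mm = 109.925 cm.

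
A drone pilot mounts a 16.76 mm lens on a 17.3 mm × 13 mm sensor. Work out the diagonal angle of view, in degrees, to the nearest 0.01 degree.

Sensor diagonal = √(17.3² + 13²) = √468.2900 ≈ 21.6400 mm.
Angle of view α = 2·arctan(d/2f) with d = 21.6400 mm and f = 16.76 mm.
d/2f = 0.64559; arctan(0.64559) ≈ 32.8457°, so α ≈ 65.6914°.

65.69°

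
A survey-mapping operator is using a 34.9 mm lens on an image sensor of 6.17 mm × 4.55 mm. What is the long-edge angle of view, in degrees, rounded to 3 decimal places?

10.103°

Angle of view α = 2·arctan(w/2f) with w = 6.17 mm and f = 34.9 mm.
w/2f = 0.08840; arctan(0.08840) ≈ 5.0516°, so α ≈ 10.1031°.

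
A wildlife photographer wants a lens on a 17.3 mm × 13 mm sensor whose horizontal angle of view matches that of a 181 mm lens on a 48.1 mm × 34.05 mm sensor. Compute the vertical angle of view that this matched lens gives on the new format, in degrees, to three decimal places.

11.404°

Equal horizontal AOV ⇒ f₂ = f₁ · 17.3/48.1 = 181 × 0.35967 ≈ 65.0998 mm.
Vertical AOV on the new format = 2·arctan(13 / (2 × 65.0998)) = 2·arctan(0.09985) ≈ 11.4038°.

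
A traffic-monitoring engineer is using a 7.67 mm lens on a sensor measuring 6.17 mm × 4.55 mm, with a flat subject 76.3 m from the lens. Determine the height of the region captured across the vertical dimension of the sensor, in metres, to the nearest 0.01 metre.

dₒ: 76.3 m = 76300 mm.
Similar triangles through the lens centre give W/dₒ = h/dᵢ; with 1/f = 1/dₒ + 1/dᵢ this gives W = h·(dₒ − f)/f.
W = 4.55 mm × (76300 − 7.67) / 7.67 = 4.55 × 9946.8488 ≈ 45258.162 mm = 45.2582 m.

45.26 m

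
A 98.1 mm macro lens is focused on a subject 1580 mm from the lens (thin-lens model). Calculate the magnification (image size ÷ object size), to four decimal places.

0.0662×

Thin lens: 1/f = 1/dₒ + 1/dᵢ → 1/dᵢ = 1/98.1 − 1/1580 = 0.0095608 mm⁻¹, so dᵢ ≈ 104.5941 mm.
Magnification m = dᵢ/dₒ = 104.5941/1580 ≈ 0.06620.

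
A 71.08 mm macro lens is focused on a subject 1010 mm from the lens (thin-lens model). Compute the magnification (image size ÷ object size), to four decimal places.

Thin lens: 1/f = 1/dₒ + 1/dᵢ → 1/dᵢ = 1/71.08 − 1/1010 = 0.0130786 mm⁻¹, so dᵢ ≈ 76.4610 mm.
Magnification m = dᵢ/dₒ = 76.4610/1010 ≈ 0.07570.

0.0757×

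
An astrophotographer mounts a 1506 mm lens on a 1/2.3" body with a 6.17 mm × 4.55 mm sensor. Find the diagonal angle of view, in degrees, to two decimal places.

Sensor diagonal = √(6.17² + 4.55²) = √58.7714 ≈ 7.6663 mm.
Angle of view α = 2·arctan(d/2f) with d = 7.6663 mm and f = 1506 mm.
d/2f = 0.00255; arctan(0.00255) ≈ 0.1458°, so α ≈ 0.2917°.

0.29°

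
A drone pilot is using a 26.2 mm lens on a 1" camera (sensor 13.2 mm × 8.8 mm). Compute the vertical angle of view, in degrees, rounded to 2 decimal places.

Angle of view α = 2·arctan(h/2f) with h = 8.8 mm and f = 26.2 mm.
h/2f = 0.16794; arctan(0.16794) ≈ 9.5332°, so α ≈ 19.0665°.

19.07°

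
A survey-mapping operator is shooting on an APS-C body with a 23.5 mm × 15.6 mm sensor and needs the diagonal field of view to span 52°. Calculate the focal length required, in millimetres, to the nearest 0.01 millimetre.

28.92 mm

Sensor diagonal = √(23.5² + 15.6²) = √795.6100 ≈ 28.2066 mm.
From α = 2·arctan(d/2f) we get f = d / (2·tan(α/2)).
With d = 28.2066 mm and α/2 = 26°, tan(α/2) ≈ 0.48773, so f ≈ 28.2066 / 0.97547 ≈ 28.9160 mm.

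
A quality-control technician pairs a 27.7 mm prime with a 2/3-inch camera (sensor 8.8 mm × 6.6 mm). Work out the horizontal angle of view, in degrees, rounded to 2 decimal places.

Angle of view α = 2·arctan(w/2f) with w = 8.8 mm and f = 27.7 mm.
w/2f = 0.15884; arctan(0.15884) ≈ 9.0257°, so α ≈ 18.0515°.

18.05°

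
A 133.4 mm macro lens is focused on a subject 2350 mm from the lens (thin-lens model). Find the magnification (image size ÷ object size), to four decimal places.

Thin lens: 1/f = 1/dₒ + 1/dᵢ → 1/dᵢ = 1/133.4 − 1/2350 = 0.0070707 mm⁻¹, so dᵢ ≈ 141.4283 mm.
Magnification m = dᵢ/dₒ = 141.4283/2350 ≈ 0.06018.

0.0602×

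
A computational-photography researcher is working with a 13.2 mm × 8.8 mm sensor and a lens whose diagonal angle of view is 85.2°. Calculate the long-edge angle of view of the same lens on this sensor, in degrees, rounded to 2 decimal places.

74.84°

Sensor diagonal = √(13.2² + 8.8²) = √251.6800 ≈ 15.8644 mm.
From the diagonal AOV: f = 15.8644 / (2·tan(42.6°)) = 15.8644 / 1.83909 ≈ 8.6262 mm.
Long-edge AOV = 2·arctan(13.2 / (2 × 8.6262)) = 2·arctan(0.76511) ≈ 74.8399°.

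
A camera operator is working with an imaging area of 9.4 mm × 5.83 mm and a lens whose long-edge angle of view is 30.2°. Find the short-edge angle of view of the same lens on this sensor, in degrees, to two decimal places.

19.00°

From the long-edge AOV: f = 9.4 / (2·tan(15.1°)) = 9.4 / 0.53964 ≈ 17.4190 mm.
Short-edge AOV = 2·arctan(5.83 / (2 × 17.4190)) = 2·arctan(0.16735) ≈ 19.0004°.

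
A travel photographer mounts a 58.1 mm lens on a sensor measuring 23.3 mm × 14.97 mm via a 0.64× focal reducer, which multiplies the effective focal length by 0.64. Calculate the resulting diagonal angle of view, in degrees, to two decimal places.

Effective focal length f = 58.1 × 0.64 = 37.184 mm.
Sensor diagonal = √(23.3² + 14.97²) = √766.9909 ≈ 27.6946 mm.
α = 2·arctan(27.695 / (2 × 37.184)) = 2·arctan(0.37240) ≈ 40.8506°.

40.85°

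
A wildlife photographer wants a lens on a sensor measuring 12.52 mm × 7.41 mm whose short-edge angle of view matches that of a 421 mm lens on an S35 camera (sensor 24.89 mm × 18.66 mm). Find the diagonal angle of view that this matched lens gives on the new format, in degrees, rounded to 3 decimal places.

Equal short-edge AOV ⇒ f₂ = f₁ · 7.41/18.66 = 421 × 0.39711 ≈ 167.1817 mm.
Sensor diagonal = √(12.52² + 7.41²) = √211.6585 ≈ 14.5485 mm.
Diagonal AOV on the new format = 2·arctan(14.5485 / (2 × 167.1817)) = 2·arctan(0.04351) ≈ 4.9829°.

4.983°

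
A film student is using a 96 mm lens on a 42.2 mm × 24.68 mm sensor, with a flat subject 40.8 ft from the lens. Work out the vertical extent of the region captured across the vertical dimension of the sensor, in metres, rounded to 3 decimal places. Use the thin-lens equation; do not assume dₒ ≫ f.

3.172 m

dₒ: 40.8 ft × 304.8 mm/ft = 12435.84 mm.
Similar triangles through the lens centre give W/dₒ = h/dᵢ; with 1/f = 1/dₒ + 1/dᵢ this gives W = h·(dₒ − f)/f.
W = 24.68 mm × (12435.8 − 96) / 96 = 24.68 × 128.5400 ≈ 3172.367 mm = 3.17237 m.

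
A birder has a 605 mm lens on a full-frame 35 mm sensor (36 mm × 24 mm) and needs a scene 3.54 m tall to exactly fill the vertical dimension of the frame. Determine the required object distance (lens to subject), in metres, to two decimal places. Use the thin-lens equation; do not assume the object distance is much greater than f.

89.84 m

W: 3.54 m = 3540 mm.
Magnification m = h/W = dᵢ/dₒ; combined with 1/f = 1/dₒ + 1/dᵢ this gives dₒ = f·(1 + W/h).
dₒ = 605 mm × (1 + 3540/24) = 605 × 148.5000 ≈ 89842.500 mm = 89.8425 m.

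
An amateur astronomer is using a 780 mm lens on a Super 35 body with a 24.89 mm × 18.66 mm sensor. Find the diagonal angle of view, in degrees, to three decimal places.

Sensor diagonal = √(24.89² + 18.66²) = √967.7077 ≈ 31.1080 mm.
Angle of view α = 2·arctan(d/2f) with d = 31.1080 mm and f = 780 mm.
d/2f = 0.01994; arctan(0.01994) ≈ 1.1424°, so α ≈ 2.2848°.

2.285°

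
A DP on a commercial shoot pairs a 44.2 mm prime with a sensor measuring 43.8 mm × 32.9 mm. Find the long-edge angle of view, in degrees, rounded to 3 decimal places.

52.715°

Angle of view α = 2·arctan(w/2f) with w = 43.8 mm and f = 44.2 mm.
w/2f = 0.49548; arctan(0.49548) ≈ 26.3573°, so α ≈ 52.7145°.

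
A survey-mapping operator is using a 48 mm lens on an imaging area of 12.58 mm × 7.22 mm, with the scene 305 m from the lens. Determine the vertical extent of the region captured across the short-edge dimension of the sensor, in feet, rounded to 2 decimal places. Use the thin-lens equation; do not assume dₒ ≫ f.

dₒ: 305 m = 305000 mm.
Similar triangles through the lens centre give W/dₒ = h/dᵢ; with 1/f = 1/dₒ + 1/dᵢ this gives W = h·(dₒ − f)/f.
W = 7.22 mm × (305000 − 48) / 48 = 7.22 × 6353.1667 ≈ 45869.863 mm = 45869.863/304.8 ft = 150.492 ft.

150.49 ft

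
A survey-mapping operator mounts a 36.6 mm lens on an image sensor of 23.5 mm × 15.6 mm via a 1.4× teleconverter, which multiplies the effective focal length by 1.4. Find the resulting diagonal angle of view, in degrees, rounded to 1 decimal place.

Effective focal length f = 36.6 × 1.4 = 51.24 mm.
Sensor diagonal = √(23.5² + 15.6²) = √795.6100 ≈ 28.2066 mm.
α = 2·arctan(28.207 / (2 × 51.24)) = 2·arctan(0.27524) ≈ 30.7780°.

30.8°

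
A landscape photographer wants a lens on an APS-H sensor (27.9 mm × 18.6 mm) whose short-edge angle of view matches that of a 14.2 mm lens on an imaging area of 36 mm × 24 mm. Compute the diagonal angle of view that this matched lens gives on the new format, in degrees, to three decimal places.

113.439°

Equal short-edge AOV ⇒ f₂ = f₁ · 18.6/24 = 14.2 × 0.77500 ≈ 11.0050 mm.
Sensor diagonal = √(27.9² + 18.6²) = √1124.3700 ≈ 33.5316 mm.
Diagonal AOV on the new format = 2·arctan(33.5316 / (2 × 11.0050)) = 2·arctan(1.52347) ≈ 113.4386°.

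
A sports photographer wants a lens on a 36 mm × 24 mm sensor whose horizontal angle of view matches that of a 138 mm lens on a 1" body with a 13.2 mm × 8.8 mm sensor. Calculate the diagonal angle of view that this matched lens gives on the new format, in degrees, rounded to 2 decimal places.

Equal horizontal AOV ⇒ f₂ = f₁ · 36/13.2 = 138 × 2.72727 ≈ 376.3636 mm.
Sensor diagonal = √(36² + 24²) = √1872.0000 ≈ 43.2666 mm.
Diagonal AOV on the new format = 2·arctan(43.2666 / (2 × 376.3636)) = 2·arctan(0.05748) ≈ 6.5795°.

6.58°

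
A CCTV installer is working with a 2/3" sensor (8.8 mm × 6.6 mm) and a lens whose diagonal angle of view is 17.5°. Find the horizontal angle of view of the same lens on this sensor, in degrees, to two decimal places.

14.04°

Sensor diagonal = √(8.8² + 6.6²) = √121.0000 ≈ 11.0000 mm.
From the diagonal AOV: f = 11.0000 / (2·tan(8.75°)) = 11.0000 / 0.30783 ≈ 35.7341 mm.
Horizontal AOV = 2·arctan(8.8 / (2 × 35.7341)) = 2·arctan(0.12313) ≈ 14.0392°.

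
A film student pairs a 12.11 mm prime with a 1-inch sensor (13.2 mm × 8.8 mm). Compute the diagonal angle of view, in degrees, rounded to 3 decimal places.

66.451°

Sensor diagonal = √(13.2² + 8.8²) = √251.6800 ≈ 15.8644 mm.
Angle of view α = 2·arctan(d/2f) with d = 15.8644 mm and f = 12.11 mm.
d/2f = 0.65501; arctan(0.65501) ≈ 33.2253°, so α ≈ 66.4507°.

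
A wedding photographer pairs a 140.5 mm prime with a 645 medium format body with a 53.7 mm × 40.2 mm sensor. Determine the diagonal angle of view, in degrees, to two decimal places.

Sensor diagonal = √(53.7² + 40.2²) = √4499.7300 ≈ 67.0800 mm.
Angle of view α = 2·arctan(d/2f) with d = 67.0800 mm and f = 140.5 mm.
d/2f = 0.23872; arctan(0.23872) ≈ 13.4263°, so α ≈ 26.8526°.

26.85°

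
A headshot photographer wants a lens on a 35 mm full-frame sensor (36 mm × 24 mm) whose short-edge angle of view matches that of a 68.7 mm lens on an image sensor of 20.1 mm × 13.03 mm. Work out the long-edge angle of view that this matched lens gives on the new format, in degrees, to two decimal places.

16.19°

Equal short-edge AOV ⇒ f₂ = f₁ · 24/13.03 = 68.7 × 1.84190 ≈ 126.5388 mm.
Long-edge AOV on the new format = 2·arctan(36 / (2 × 126.5388)) = 2·arctan(0.14225) ≈ 16.1919°.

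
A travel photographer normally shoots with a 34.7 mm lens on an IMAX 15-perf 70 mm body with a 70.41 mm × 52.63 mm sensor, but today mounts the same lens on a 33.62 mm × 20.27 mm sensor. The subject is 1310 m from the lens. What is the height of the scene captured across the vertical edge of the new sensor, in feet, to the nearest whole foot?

2511 ft

The focal length stays 34.7 mm; the relevant sensor dimension is now h = 20.27 mm. Object distance dₒ = 1310 m = 1.31e+06 mm.
Thin-lens field height W = h·(dₒ − f)/f = 20.27 × (1.31e+06 − 34.7)/34.7 ≈ 765216.041 mm = 765216.041/304.8 ft = 2510.55 ft.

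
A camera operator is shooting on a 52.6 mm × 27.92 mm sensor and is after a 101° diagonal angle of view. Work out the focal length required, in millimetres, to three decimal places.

24.545 mm

Sensor diagonal = √(52.6² + 27.92²) = √3546.2864 ≈ 59.5507 mm.
From α = 2·arctan(d/2f) we get f = d / (2·tan(α/2)).
With d = 59.5507 mm and α/2 = 50.5°, tan(α/2) ≈ 1.21310, so f ≈ 59.5507 / 2.42619 ≈ 24.5449 mm.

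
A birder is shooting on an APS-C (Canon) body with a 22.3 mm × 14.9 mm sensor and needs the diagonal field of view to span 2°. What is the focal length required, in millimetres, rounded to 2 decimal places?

Sensor diagonal = √(22.3² + 14.9²) = √719.3000 ≈ 26.8198 mm.
From α = 2·arctan(d/2f) we get f = d / (2·tan(α/2)).
With d = 26.8198 mm and α/2 = 1°, tan(α/2) ≈ 0.01746, so f ≈ 26.8198 / 0.03491 ≈ 768.2518 mm.

768.25 mm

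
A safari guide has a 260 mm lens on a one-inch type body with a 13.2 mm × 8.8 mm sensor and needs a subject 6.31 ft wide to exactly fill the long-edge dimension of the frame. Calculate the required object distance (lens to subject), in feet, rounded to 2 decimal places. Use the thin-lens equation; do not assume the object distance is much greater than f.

W: 6.31 ft × 304.8 mm/ft = 1923.29 mm.
Magnification m = w/W = dᵢ/dₒ; combined with 1/f = 1/dₒ + 1/dᵢ this gives dₒ = f·(1 + W/w).
dₒ = 260 mm × (1 + 1923.29/13.2) = 260 × 146.7036 ≈ 38142.944 mm = 38142.944/304.8 ft = 125.141 ft.

125.14 ft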